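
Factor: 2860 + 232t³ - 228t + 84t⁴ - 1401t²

Trying the rational-root candidates, t = -11/2 is a root, giving the factor (2t + 11) and quotient 42t³ - 115t² - 68t + 260.
Continuing, t = -10/7 is a root, so (7t + 10) divides it; the quotient is 6t² - 25t + 26.
The remaining quadratic factors as (t - 2)(6t - 13).

(2t + 11)(6t - 13)(7t + 10)(t - 2)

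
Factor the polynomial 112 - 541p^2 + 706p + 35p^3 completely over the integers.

By the rational root theorem, p = 14 is a root, so (p - 14) is a factor; dividing leaves 35p^2 - 51p - 8.
The remaining quadratic factors as (7p + 1)(5p - 8).

(5p - 8)(7p + 1)(p - 14)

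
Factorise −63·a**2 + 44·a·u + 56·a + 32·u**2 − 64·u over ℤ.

−(7·a − 8·u)·(9·a + 4·u − 8)

Group: −9·a·(7·a − 8·u) + (−4·u + 8)·(7·a − 8·u); both groups contain (7·a − 8·u).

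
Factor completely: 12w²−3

Every term has a factor of 3. Then 4w²−1 = (2w)² − (1)².

3(2w+1)(2w−1)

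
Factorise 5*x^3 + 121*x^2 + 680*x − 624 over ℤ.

Trying the rational-root candidates, x = −13 is a root, giving the factor (x + 13) and quotient 5*x^2 + 56*x − 48.
The remaining quadratic factors as (5*x − 4)(x + 12).

(5*x − 4)*(x + 12)*(x + 13)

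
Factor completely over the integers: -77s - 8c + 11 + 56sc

(7s - 1)(8c - 11)

Group as (56sc - 77s) + (-8c + 11) = 7s(8c - 11) - (8c - 11).
Both groups share the factor (8c - 11).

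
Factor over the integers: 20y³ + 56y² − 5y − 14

(2y + 1)(2y − 1)(5y + 14)

Group as (20y³ − 5y) + (56y² − 14) = 5y(4y² − 1) + 14(4y² − 1).
Both groups share the factor (4y² − 1).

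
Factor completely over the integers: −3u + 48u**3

Factor out 3u, leaving 16u**2 − 1, which is a difference of two squares.

3u(4u + 1)(4u − 1)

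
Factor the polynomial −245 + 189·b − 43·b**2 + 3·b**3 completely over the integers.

By the rational root theorem, b = 5 is a root, so (b − 5) is a factor; dividing leaves 3·b**2 − 28·b + 49.
The remaining quadratic factors as (3·b − 7)(b − 7).

(3·b − 7)·(b − 5)·(b − 7)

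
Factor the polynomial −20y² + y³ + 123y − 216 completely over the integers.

Testing divisors of the constant over divisors of the leading coefficient, y = 9 is a root, so (y − 9) divides it; the quotient is y² − 11y + 24.
The remaining quadratic factors as (y − 8)(y − 3).

(y − 3)(y − 8)(y − 9)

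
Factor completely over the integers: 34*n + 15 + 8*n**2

Need a pair with product 8·15 = 120 and sum 34: that's 30 and 4.
Split the middle term: 8*n**2 + 30*n + 4*n + 15 = 2*n*(4*n + 15) + (4*n + 15).

(2*n + 1)*(4*n + 15)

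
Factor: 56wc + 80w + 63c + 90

Group as (56wc + 80w) + (63c + 90) = 8w(7c + 10) + 9(7c + 10).
Both groups share the factor (7c + 10).

(7c + 10)(8w + 9)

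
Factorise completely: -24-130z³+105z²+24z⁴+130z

(4z+3)(6z-1)(z-2)(z-4)

Testing divisors of the constant over divisors of the leading coefficient, z = 4 is a root, so (z-4) is a factor; dividing leaves 24z³-34z²-31z+6.
Next, z = 1/6 is a root, so (6z-1) divides it; the quotient is 4z²-5z-6.
The remaining quadratic factors as (z-2)(4z+3).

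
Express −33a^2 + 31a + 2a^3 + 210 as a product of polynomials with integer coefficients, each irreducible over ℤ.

(2a − 7)(a + 2)(a − 15)

By the rational root theorem, a = −2 is a root, so (a + 2) divides it; the quotient is 2a^2 − 37a + 105.
The remaining quadratic factors as (a − 15)(2a − 7).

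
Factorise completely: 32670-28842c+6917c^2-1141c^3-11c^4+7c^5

Trying the rational-root candidates, c = 11/7 is a root, giving the factor (7c-11) and quotient c^4-163c^2+732c-2970.
Next, c = -15 is a root, so (c+15) is a factor; dividing leaves c^3-15c^2+62c-198.
Then c = 11 is a root, giving the factor (c-11) and quotient c^2-4c+18.
The quadratic c^2-4c+18 has discriminant -56 < 0 and is irreducible over ℤ.

(7c-11)(c+15)(c-11)(c^2-4c+18)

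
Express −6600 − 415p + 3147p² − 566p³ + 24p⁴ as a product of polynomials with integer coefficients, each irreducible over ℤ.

Trying the rational-root candidates, p = 15 is a root, so (p − 15) is a factor; dividing leaves 24p³ − 206p² + 57p + 440.
Next, p = −5/4 is a root, so (4p + 5) divides it; the quotient is 6p² − 59p + 88.
The remaining quadratic factors as (6p − 11)(p − 8).

(4p + 5)(6p − 11)(p − 15)(p − 8)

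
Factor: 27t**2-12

Pull out the common factor 3; 9t**2-4 is a difference of squares.

3(3t+2)(3t-2)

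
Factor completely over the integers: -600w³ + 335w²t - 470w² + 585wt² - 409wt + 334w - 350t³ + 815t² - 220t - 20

-(15w - 14t - 1)(8w - 5t + 10)(5w + 5t - 2)

Group: 5w(-120w² + 187wt - 142w - 70t² + 135t + 10) + (5t - 2)(-120w² + 187wt - 142w - 70t² + 135t + 10); both groups contain (-120w² + 187wt - 142w - 70t² + 135t + 10), so (5w + 5t - 2) is a factor with cofactor -120w² + 187wt - 142w - 70t² + 135t + 10.
The cofactor groups again: -120w² + 187wt - 142w - 70t² + 135t + 10 = -8w(15w - 14t - 1) + (5t - 10)(15w - 14t - 1); both groups contain (15w - 14t - 1), giving -(8w - 5t + 10)(15w - 14t - 1).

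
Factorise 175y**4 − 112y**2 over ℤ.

Pull out the common factor 7y**2; 25y**2 − 16 is a difference of squares.

7y**2(5y + 4)(5y − 4)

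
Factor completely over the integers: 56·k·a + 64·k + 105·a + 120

Group as (56·k·a + 64·k) + (105·a + 120) = 8·k·(7·a + 8) + 15·(7·a + 8).
Both groups share the factor (7·a + 8).

(7·a + 8)·(8·k + 15)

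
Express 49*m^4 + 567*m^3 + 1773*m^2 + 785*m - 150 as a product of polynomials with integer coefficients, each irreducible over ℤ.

Testing divisors of the constant over divisors of the leading coefficient, m = 1/7 is a root, so (7*m - 1) divides it; the quotient is 7*m^3 + 82*m^2 + 265*m + 150.
Then m = -5 is a root, so (m + 5) is a factor; dividing leaves 7*m^2 + 47*m + 30.
The remaining quadratic factors as (m + 6)(7*m + 5).

(7*m + 5)*(7*m - 1)*(m + 5)*(m + 6)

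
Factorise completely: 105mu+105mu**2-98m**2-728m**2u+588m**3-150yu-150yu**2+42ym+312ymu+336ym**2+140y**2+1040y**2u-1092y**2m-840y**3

Group: 10y(-84y**2-168ym+104yu+14y-84m**2+104mu+14m-15u**2-15u) - 7m(-84y**2-168ym+104yu+14y-84m**2+104mu+14m-15u**2-15u); both groups contain (-84y**2-168ym+104yu+14y-84m**2+104mu+14m-15u**2-15u), so (10y-7m) is a factor with cofactor -84y**2-168ym+104yu+14y-84m**2+104mu+14m-15u**2-15u.
The cofactor groups again: -84y**2-168ym+104yu+14y-84m**2+104mu+14m-15u**2-15u = -14y(6y+6m-u-1) + (-14m+15u)(6y+6m-u-1); both groups contain (6y+6m-u-1), giving -(14y+14m-15u)(6y+6m-u-1).

-(10y-7m)(14y+14m-15u)(6y+6m-u-1)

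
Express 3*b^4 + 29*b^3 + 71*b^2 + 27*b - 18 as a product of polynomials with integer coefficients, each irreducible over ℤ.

(3*b - 1)*(b + 1)*(b + 3)*(b + 6)

Among the possible rational roots, b = 1/3 is a root, giving the factor (3*b - 1) and quotient b^3 + 10*b^2 + 27*b + 18.
Next, b = -3 is a root, so (b + 3) is a factor; dividing leaves b^2 + 7*b + 6.
The remaining quadratic factors as (b + 1)(b + 6).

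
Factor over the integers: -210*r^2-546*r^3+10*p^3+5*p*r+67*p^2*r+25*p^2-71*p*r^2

Group: 5*p*(2*p^2+19*p*r+5*p+39*r^2+15*r) - 14*r*(2*p^2+19*p*r+5*p+39*r^2+15*r); both groups contain (2*p^2+19*p*r+5*p+39*r^2+15*r), so (5*p-14*r) is a factor with cofactor 2*p^2+19*p*r+5*p+39*r^2+15*r.
The cofactor groups again: 2*p^2+19*p*r+5*p+39*r^2+15*r = 2*p*(p+3*r) + (13*r+5)*(p+3*r); both groups contain (p+3*r), giving (2*p+13*r+5)*(p+3*r).

(2*p+13*r+5)*(5*p-14*r)*(p+3*r)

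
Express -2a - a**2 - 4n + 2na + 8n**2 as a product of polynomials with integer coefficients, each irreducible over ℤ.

Group: 2n(4n - a - 2) + a(4n - a - 2); both groups contain (4n - a - 2).

(4n - a - 2)(2n + a)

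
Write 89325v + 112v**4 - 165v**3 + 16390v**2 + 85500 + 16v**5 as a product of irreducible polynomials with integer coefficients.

(4v + 15)(4v + 5)(v + 12)(v**2 - 10v + 95)

Trying the rational-root candidates, v = -15/4 is a root, so (4v + 15) is a factor; dividing leaves 4v**4 + 13v**3 - 90v**2 + 4435v + 5700.
Continuing, v = -5/4 is a root, so (4v + 5) divides it; the quotient is v**3 + 2v**2 - 25v + 1140.
Next, v = -12 is a root, so (v + 12) is a factor; dividing leaves v**2 - 10v + 95.
The quadratic v**2 - 10v + 95 has discriminant -280 < 0 and is irreducible over ℤ.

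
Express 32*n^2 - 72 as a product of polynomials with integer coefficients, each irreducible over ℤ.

Factor out 8, leaving 4*n^2 - 9, which is a difference of two squares.

8*(2*n + 3)*(2*n - 3)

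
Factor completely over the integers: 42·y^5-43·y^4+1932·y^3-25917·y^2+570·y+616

Trying the rational-root candidates, y = 7 is a root, giving the factor (y-7) and quotient 42·y^4+251·y^3+3689·y^2-94·y-88.
Then y = 1/6 is a root, so (6·y-1) divides it; the quotient is 7·y^3+43·y^2+622·y+88.
Next, y = -1/7 is a root, so (7·y+1) divides it; the quotient is y^2+6·y+88.
The quadratic y^2+6·y+88 has discriminant -316 < 0 and is irreducible over ℤ.

(6·y-1)·(7·y+1)·(y-7)·(y^2+6·y+88)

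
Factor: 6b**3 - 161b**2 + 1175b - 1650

(6b - 11)(b - 10)(b - 15)

By the rational root theorem, b = 10 is a root, so (b - 10) is a factor; dividing leaves 6b**2 - 101b + 165.
The remaining quadratic factors as (b - 15)(6b - 11).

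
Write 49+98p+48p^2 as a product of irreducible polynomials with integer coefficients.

(6p+7)(8p+7)

Need a pair with product 48·49 = 2352 and sum 98: that's 56 and 42.
Split the middle term: 48p^2+56p + 42p+49 = 8p(6p+7) + 7(6p+7).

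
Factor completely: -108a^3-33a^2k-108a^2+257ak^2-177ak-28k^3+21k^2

-(3a-4k+3)(4a+7k)(9a-k)

Group: 4a(-27a^2+39ak-27a-4k^2+3k) + 7k(-27a^2+39ak-27a-4k^2+3k); both groups contain (-27a^2+39ak-27a-4k^2+3k), so (4a+7k) is a factor with cofactor -27a^2+39ak-27a-4k^2+3k.
The cofactor groups again: -27a^2+39ak-27a-4k^2+3k = -3a(9a-k) + (4k-3)(9a-k); both groups contain (9a-k), giving -(3a-4k+3)(9a-k).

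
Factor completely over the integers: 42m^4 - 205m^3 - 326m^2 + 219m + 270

(6m + 5)(7m + 9)(m - 1)(m - 6)

By the rational root theorem, m = 6 is a root, giving the factor (m - 6) and quotient 42m^3 + 47m^2 - 44m - 45.
Continuing, m = 1 is a root, so (m - 1) is a factor; dividing leaves 42m^2 + 89m + 45.
The remaining quadratic factors as (7m + 9)(6m + 5).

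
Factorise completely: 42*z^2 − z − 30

(6*z + 5)*(7*z − 6)

Need a pair with product 42·(−30) = −1260 and sum −1: that's 35 and −36.
Split the middle term: 42*z^2 + 35*z − 36*z − 30 = 7*z*(6*z + 5) − 6*(6*z + 5).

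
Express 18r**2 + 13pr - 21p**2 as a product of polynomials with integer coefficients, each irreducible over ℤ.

Group: -7p(3p + 2r) + 9r(3p + 2r); both groups contain (3p + 2r).

-(3p + 2r)(7p - 9r)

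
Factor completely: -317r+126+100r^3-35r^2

Among the possible rational roots, r = -9/5 is a root, so (5r+9) is a factor; dividing leaves 20r^2-43r+14.
The remaining quadratic factors as (4r-7)(5r-2).

(4r-7)(5r+9)(5r-2)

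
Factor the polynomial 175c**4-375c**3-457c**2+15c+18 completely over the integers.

(5c+1)(5c-1)(7c+6)(c-3)

Testing divisors of the constant over divisors of the leading coefficient, c = 1/5 is a root, so (5c-1) is a factor; dividing leaves 35c**3-68c**2-105c-18.
Next, c = -6/7 is a root, so (7c+6) is a factor; dividing leaves 5c**2-14c-3.
The remaining quadratic factors as (c-3)(5c+1).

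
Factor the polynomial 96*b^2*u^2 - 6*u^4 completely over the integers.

Every term has a factor of 6*u^2. Then 16*b^2 - u^2 = (4*b)² − (u)².

6*u^2*(4*b + u)*(4*b - u)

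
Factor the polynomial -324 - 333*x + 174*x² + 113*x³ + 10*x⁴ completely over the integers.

Testing divisors of the constant over divisors of the leading coefficient, x = 3/2 is a root, so (2*x - 3) divides it; the quotient is 5*x³ + 64*x² + 183*x + 108.
Continuing, x = -4/5 is a root, so (5*x + 4) divides it; the quotient is x² + 12*x + 27.
The remaining quadratic factors as (x + 3)(x + 9).

(2*x - 3)*(5*x + 4)*(x + 3)*(x + 9)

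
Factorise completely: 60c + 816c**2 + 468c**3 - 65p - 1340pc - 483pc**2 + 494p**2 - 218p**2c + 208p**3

(13p - 12c)(8p - 13c - 1)(2p + 3c + 5)

Group: 13p(16p**2 - 2pc + 38p - 39c**2 - 68c - 5) - 12c(16p**2 - 2pc + 38p - 39c**2 - 68c - 5); both groups contain (16p**2 - 2pc + 38p - 39c**2 - 68c - 5), so (13p - 12c) is a factor with cofactor 16p**2 - 2pc + 38p - 39c**2 - 68c - 5.
The cofactor groups again: 16p**2 - 2pc + 38p - 39c**2 - 68c - 5 = 8p(2p + 3c + 5) + (-13c - 1)(2p + 3c + 5); both groups contain (2p + 3c + 5), giving (8p - 13c - 1)(2p + 3c + 5).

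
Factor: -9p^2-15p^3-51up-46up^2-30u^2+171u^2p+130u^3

Group: 5u(26u^2+29up-6u-15p^2-9p) + p(26u^2+29up-6u-15p^2-9p); both groups contain (26u^2+29up-6u-15p^2-9p), so (5u+p) is a factor with cofactor 26u^2+29up-6u-15p^2-9p.
The cofactor groups again: 26u^2+29up-6u-15p^2-9p = 2u(13u-5p-3) + 3p(13u-5p-3); both groups contain (13u-5p-3), giving (2u+3p)(13u-5p-3).

(13u-5p-3)(2u+3p)(5u+p)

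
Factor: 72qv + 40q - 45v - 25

(8q - 5)(9v + 5)

Group as (72qv + 40q) + (-45v - 25) = 8q(9v + 5) - 5(9v + 5).
Both groups share the factor (9v + 5).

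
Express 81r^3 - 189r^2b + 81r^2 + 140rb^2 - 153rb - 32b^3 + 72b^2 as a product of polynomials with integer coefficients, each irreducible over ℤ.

Group: 9r(9r^2 - 17rb + 8b^2) + (-4b + 9)(9r^2 - 17rb + 8b^2); both groups contain (9r^2 - 17rb + 8b^2), so (9r - 4b + 9) is a factor with cofactor 9r^2 - 17rb + 8b^2.
The cofactor groups again: 9r^2 - 17rb + 8b^2 = 9r(r - b) - 8b(r - b); both groups contain (r - b), giving (9r - 8b)(r - b).

(9r - 4b + 9)(9r - 8b)(r - b)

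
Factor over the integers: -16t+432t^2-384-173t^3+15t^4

Trying the rational-root candidates, t = -4/5 is a root, so (5t+4) is a factor; dividing leaves 3t^3-37t^2+116t-96.
Next, t = 8 is a root, so (t-8) divides it; the quotient is 3t^2-13t+12.
The remaining quadratic factors as (t-3)(3t-4).

(3t-4)(5t+4)(t-3)(t-8)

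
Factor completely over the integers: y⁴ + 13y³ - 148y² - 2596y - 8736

(y + 13)(y + 6)(y + 8)(y - 14)

Among the possible rational roots, y = -8 is a root, so (y + 8) is a factor; dividing leaves y³ + 5y² - 188y - 1092.
Next, y = 14 is a root, so (y - 14) is a factor; dividing leaves y² + 19y + 78.
The remaining quadratic factors as (y + 6)(y + 13).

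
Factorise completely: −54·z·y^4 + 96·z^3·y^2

6·y^2·z·(4·z − 3·y)·(4·z + 3·y)

Factor out 6·z·y^2, leaving 16·z^2 − 9·y^2, which is a difference of two squares.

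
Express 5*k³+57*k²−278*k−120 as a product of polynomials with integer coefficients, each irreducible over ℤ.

(5*k+2)*(k+15)*(k−4)

Trying the rational-root candidates, k = 4 is a root, so (k−4) divides it; the quotient is 5*k²+77*k+30.
The remaining quadratic factors as (k+15)(5*k+2).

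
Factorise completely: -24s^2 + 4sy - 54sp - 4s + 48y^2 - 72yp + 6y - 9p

-(6s + 8y + 1)(4s - 6y + 9p)

Group: -4s(6s + 8y + 1) + (6y - 9p)(6s + 8y + 1); both groups contain (6s + 8y + 1).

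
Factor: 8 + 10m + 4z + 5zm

(5m + 4)(z + 2)

Group as (5zm + 4z) + (10m + 8) = z(5m + 4) + 2(5m + 4).
Both groups share the factor (5m + 4).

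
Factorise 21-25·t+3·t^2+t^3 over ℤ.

(t+7)·(t-1)·(t-3)

Testing divisors of the constant over divisors of the leading coefficient, t = 1 is a root, so (t-1) divides it; the quotient is t^2+4·t-21.
The remaining quadratic factors as (t-3)(t+7).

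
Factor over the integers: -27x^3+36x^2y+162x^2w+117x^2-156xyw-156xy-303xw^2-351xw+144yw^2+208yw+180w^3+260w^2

Group: 3x(-9x^2+12xy+42xw+39x-36yw-52y-45w^2-65w) - 4w(-9x^2+12xy+42xw+39x-36yw-52y-45w^2-65w); both groups contain (-9x^2+12xy+42xw+39x-36yw-52y-45w^2-65w), so (3x-4w) is a factor with cofactor -9x^2+12xy+42xw+39x-36yw-52y-45w^2-65w.
The cofactor groups again: -9x^2+12xy+42xw+39x-36yw-52y-45w^2-65w = -3x(3x-4y-5w) + (9w+13)(3x-4y-5w); both groups contain (3x-4y-5w), giving -(3x-9w-13)(3x-4y-5w).

-(3x-4w)(3x-4y-5w)(3x-9w-13)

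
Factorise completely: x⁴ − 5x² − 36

(x + 3)(x − 3)(x² + 4)

Substitute u = x² to get a quadratic in u, then factor.
x² + 4 is irreducible over ℤ (sum of squares).
x² − 9 is a difference of squares.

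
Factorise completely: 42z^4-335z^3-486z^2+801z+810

(2z-3)(3z+5)(7z+6)(z-9)

Testing divisors of the constant over divisors of the leading coefficient, z = -5/3 is a root, giving the factor (3z+5) and quotient 14z^3-135z^2+63z+162.
Continuing, z = 3/2 is a root, so (2z-3) divides it; the quotient is 7z^2-57z-54.
The remaining quadratic factors as (7z+6)(z-9).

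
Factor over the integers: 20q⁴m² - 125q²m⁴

Every term has a factor of 5q²m². Then 4q² - 25m² = (2q)² − (5m)².

5m²q²(2q - 5m)(2q + 5m)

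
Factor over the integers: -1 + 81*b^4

(3*b + 1)*(3*b - 1)*(9*b^2 + 1)

Difference of squares twice: with A = 3*b and B = 1, A⁴ − B⁴ = (A² − B²)(A² + B²), and A² − B² factors again.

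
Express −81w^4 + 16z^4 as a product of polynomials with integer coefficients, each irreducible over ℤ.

(2z − 3w)(2z + 3w)(4z^2 + 9w^2)

Difference of squares twice: with A = 2z and B = 3w, A⁴ − B⁴ = (A² − B²)(A² + B²), and A² − B² factors again.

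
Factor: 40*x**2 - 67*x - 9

Need a pair with product 40·(-9) = -360 and sum -67: that's 5 and -72.
Split the middle term: 40*x**2 + 5*x - 72*x - 9 = 5*x*(8*x + 1) - 9*(8*x + 1).

(5*x - 9)*(8*x + 1)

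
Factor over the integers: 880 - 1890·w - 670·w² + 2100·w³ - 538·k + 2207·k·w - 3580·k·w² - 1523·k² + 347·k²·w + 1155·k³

(11·k - 10·w - 10)·(15·k - 14·w + 11)·(7·k + 15·w - 8)

Group: 15·k·(77·k² + 95·k·w - 158·k - 150·w² - 70·w + 80) + (-14·w + 11)·(77·k² + 95·k·w - 158·k - 150·w² - 70·w + 80); both groups contain (77·k² + 95·k·w - 158·k - 150·w² - 70·w + 80), so (15·k - 14·w + 11) is a factor with cofactor 77·k² + 95·k·w - 158·k - 150·w² - 70·w + 80.
The cofactor groups again: 77·k² + 95·k·w - 158·k - 150·w² - 70·w + 80 = 7·k·(11·k - 10·w - 10) + (15·w - 8)·(11·k - 10·w - 10); both groups contain (11·k - 10·w - 10), giving (7·k + 15·w - 8)·(11·k - 10·w - 10).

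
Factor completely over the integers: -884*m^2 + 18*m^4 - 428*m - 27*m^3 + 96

(3*m + 2)*(6*m - 1)*(m + 6)*(m - 8)

Trying the rational-root candidates, m = -6 is a root, so (m + 6) divides it; the quotient is 18*m^3 - 135*m^2 - 74*m + 16.
Next, m = -2/3 is a root, so (3*m + 2) divides it; the quotient is 6*m^2 - 49*m + 8.
The remaining quadratic factors as (m - 8)(6*m - 1).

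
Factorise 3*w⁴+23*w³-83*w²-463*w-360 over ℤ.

(3*w+8)*(w+1)*(w+9)*(w-5)

By the rational root theorem, w = 5 is a root, so (w-5) divides it; the quotient is 3*w³+38*w²+107*w+72.
Then w = -1 is a root, so (w+1) is a factor; dividing leaves 3*w²+35*w+72.
The remaining quadratic factors as (3*w+8)(w+9).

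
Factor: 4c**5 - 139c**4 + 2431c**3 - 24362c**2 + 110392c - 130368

(4c - 7)(c - 12)(c - 8)(c**2 - 13c + 194)

Among the possible rational roots, c = 12 is a root, so (c - 12) divides it; the quotient is 4c**4 - 91c**3 + 1339c**2 - 8294c + 10864.
Continuing, c = 8 is a root, so (c - 8) is a factor; dividing leaves 4c**3 - 59c**2 + 867c - 1358.
Continuing, c = 7/4 is a root, so (4c - 7) divides it; the quotient is c**2 - 13c + 194.
The quadratic c**2 - 13c + 194 has discriminant -607 < 0 and is irreducible over ℤ.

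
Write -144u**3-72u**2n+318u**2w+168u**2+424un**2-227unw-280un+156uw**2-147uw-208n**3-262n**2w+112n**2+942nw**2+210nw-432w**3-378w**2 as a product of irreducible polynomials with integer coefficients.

Group: 3u(-48u**2-56un+10uw+56u+104n**2-181nw-56n+72w**2+63w) + (-2n-6w)(-48u**2-56un+10uw+56u+104n**2-181nw-56n+72w**2+63w); both groups contain (-48u**2-56un+10uw+56u+104n**2-181nw-56n+72w**2+63w), so (3u-2n-6w) is a factor with cofactor -48u**2-56un+10uw+56u+104n**2-181nw-56n+72w**2+63w.
The cofactor groups again: -48u**2-56un+10uw+56u+104n**2-181nw-56n+72w**2+63w = -8u(6u+13n-8w-7) + (8n-9w)(6u+13n-8w-7); both groups contain (6u+13n-8w-7), giving -(8u-8n+9w)(6u+13n-8w-7).

-(3u-2n-6w)(8u-8n+9w)(6u+13n-8w-7)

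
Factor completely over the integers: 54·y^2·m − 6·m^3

Every term has a factor of 6·m. Then 9·y^2 − m^2 = (3·y)² − (m)².

6·m·(3·y − m)·(3·y + m)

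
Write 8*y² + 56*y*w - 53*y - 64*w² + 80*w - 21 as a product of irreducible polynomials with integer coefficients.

(8*y - 8*w + 3)*(y + 8*w - 7)

Group: 8*y*(y + 8*w - 7) + (-8*w + 3)*(y + 8*w - 7); both groups contain (y + 8*w - 7).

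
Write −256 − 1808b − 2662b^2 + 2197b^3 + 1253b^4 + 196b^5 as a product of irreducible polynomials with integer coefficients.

(4b + 1)(7b + 2)(7b − 8)(b^2 + 7b + 16)

Among the possible rational roots, b = −2/7 is a root, so (7b + 2) divides it; the quotient is 28b^4 + 171b^3 + 265b^2 − 456b − 128.
Continuing, b = 8/7 is a root, so (7b − 8) divides it; the quotient is 4b^3 + 29b^2 + 71b + 16.
Continuing, b = −1/4 is a root, so (4b + 1) is a factor; dividing leaves b^2 + 7b + 16.
The quadratic b^2 + 7b + 16 has discriminant −15 < 0 and is irreducible over ℤ.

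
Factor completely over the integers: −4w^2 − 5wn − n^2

Group: −4w(w + n) − n(w + n); both groups contain (w + n).

−(4w + n)(w + n)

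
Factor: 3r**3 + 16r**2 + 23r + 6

Testing divisors of the constant over divisors of the leading coefficient, r = -1/3 is a root, giving the factor (3r + 1) and quotient r**2 + 5r + 6.
The remaining quadratic factors as (r + 3)(r + 2).

(3r + 1)(r + 2)(r + 3)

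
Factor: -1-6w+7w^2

Need a pair with product 7·(-1) = -7 and sum -6: that's -7 and 1.
Split the middle term: 7w^2-7w + w-1 = 7w(w-1) + (w-1).

(7w+1)(w-1)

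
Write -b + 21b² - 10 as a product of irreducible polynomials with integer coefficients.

Need a pair with product 21·(-10) = -210 and sum -1: that's 14 and -15.
Split the middle term: 21b² + 14b - 15b - 10 = 7b(3b + 2) - 5(3b + 2).

(3b + 2)(7b - 5)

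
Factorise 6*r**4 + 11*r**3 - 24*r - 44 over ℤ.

Group as (6*r**4 - 24*r) + (11*r**3 - 44) = 6*r*(r**3 - 4) + 11*(r**3 - 4).
Both groups share the factor (r**3 - 4).

(6*r + 11)*(r**3 - 4)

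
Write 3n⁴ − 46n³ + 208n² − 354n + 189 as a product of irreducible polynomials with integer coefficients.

Trying the rational-root candidates, n = 3 is a root, so (n − 3) is a factor; dividing leaves 3n³ − 37n² + 97n − 63.
Then n = 9 is a root, giving the factor (n − 9) and quotient 3n² − 10n + 7.
The remaining quadratic factors as (n − 1)(3n − 7).

(3n − 7)(n − 1)(n − 3)(n − 9)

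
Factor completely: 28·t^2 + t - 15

(4·t + 3)·(7·t - 5)

Need a pair with product 28·(-15) = -420 and sum 1: that's 21 and -20.
Split the middle term: 28·t^2 + 21·t - 20·t - 15 = 7·t·(4·t + 3) - 5·(4·t + 3).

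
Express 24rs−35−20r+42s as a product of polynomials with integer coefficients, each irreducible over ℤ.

Group as (24rs−20r) + (42s−35) = 4r(6s−5) + 7(6s−5).
Both groups share the factor (6s−5).

(4r+7)(6s−5)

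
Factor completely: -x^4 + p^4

(p + x)·(p - x)·(p^2 + x^2)

(p)⁴ − (x)⁴ = ((p)² − (x)²)((p)² + (x)²); the first factor splits again, the second (p^2 + x^2) is irreducible.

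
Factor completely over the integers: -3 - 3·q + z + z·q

(q + 1)·(z - 3)

Group as (z·q + z) + (-3·q - 3) = z·(q + 1) - 3·(q + 1).
Both groups share the factor (q + 1).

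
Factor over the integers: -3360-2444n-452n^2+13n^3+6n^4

By the rational root theorem, n = -8/3 is a root, so (3n+8) divides it; the quotient is 2n^3-n^2-148n-420.
Next, n = -6 is a root, giving the factor (n+6) and quotient 2n^2-13n-70.
The remaining quadratic factors as (n-10)(2n+7).

(2n+7)(3n+8)(n+6)(n-10)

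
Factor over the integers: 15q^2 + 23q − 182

Need a pair with product 15·(−182) = −2730 and sum 23: that's −42 and 65.
Split the middle term: 15q^2 − 42q + 65q − 182 = 3q(5q − 14) + 13(5q − 14).

(3q + 13)(5q − 14)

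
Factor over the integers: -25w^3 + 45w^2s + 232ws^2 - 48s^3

Group: 5w(-5w^2 + 8ws + 48s^2) - s(-5w^2 + 8ws + 48s^2); both groups contain (-5w^2 + 8ws + 48s^2), so (5w - s) is a factor with cofactor -5w^2 + 8ws + 48s^2.
The cofactor groups again: -5w^2 + 8ws + 48s^2 = -w(5w + 12s) + 4s(5w + 12s); both groups contain (5w + 12s), giving -(w - 4s)(5w + 12s).

-(w - 4s)(5w - s)(5w + 12s)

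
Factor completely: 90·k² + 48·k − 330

6·(3·k − 5)·(5·k + 11)

Pull out the common factor 6, then factor the remaining trinomial.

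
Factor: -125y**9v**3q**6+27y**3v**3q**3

Every term has a factor of y**3v**3q**3; factoring it out leaves -125y**6q**3+27.
Recognize a difference of cubes with the parts 3 and 5y**2q.

-q**3v**3y**3(5y**2q-3)(25y**4q**2+15y**2q+9)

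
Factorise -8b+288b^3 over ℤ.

8b(6b+1)(6b-1)

Pull out the common factor 8b; 36b^2-1 is a difference of squares.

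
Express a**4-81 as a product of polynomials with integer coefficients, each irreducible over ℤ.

(a)⁴ − (3)⁴ = ((a)² − (3)²)((a)² + (3)²); the first factor splits again, the second (a**2+9) is irreducible.

(a+3)·(a-3)·(a**2+9)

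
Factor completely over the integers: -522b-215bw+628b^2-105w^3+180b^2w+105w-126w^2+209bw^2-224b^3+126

Group: 8b(-28b^2+47bw+54b-15w^2-33w-18) + (7w-7)(-28b^2+47bw+54b-15w^2-33w-18); both groups contain (-28b^2+47bw+54b-15w^2-33w-18), so (8b+7w-7) is a factor with cofactor -28b^2+47bw+54b-15w^2-33w-18.
The cofactor groups again: -28b^2+47bw+54b-15w^2-33w-18 = -7b(4b-5w-6) + (3w+3)(4b-5w-6); both groups contain (4b-5w-6), giving -(7b-3w-3)(4b-5w-6).

-(4b-5w-6)(7b-3w-3)(8b+7w-7)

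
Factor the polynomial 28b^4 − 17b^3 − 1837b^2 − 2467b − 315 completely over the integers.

By the rational root theorem, b = −5/4 is a root, so (4b + 5) is a factor; dividing leaves 7b^3 − 13b^2 − 443b − 63.
Then b = −1/7 is a root, so (7b + 1) divides it; the quotient is b^2 − 2b − 63.
The remaining quadratic factors as (b − 9)(b + 7).

(4b + 5)(7b + 1)(b + 7)(b − 9)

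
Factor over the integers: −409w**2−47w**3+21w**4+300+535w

(3w−5)(7w+3)(w+4)(w−5)

Trying the rational-root candidates, w = 5/3 is a root, so (3w−5) divides it; the quotient is 7w**3−4w**2−143w−60.
Then w = 5 is a root, so (w−5) is a factor; dividing leaves 7w**2+31w+12.
The remaining quadratic factors as (7w+3)(w+4).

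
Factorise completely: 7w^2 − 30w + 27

(7w − 9)(w − 3)

Need a pair with product 7·27 = 189 and sum −30: that's −21 and −9.
Split the middle term: 7w^2 − 21w − 9w + 27 = 7w(w − 3) − 9(w − 3).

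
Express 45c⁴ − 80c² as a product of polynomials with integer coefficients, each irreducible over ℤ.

Factor out 5c², leaving 9c² − 16, which is a difference of two squares.

5c²(3c + 4)(3c − 4)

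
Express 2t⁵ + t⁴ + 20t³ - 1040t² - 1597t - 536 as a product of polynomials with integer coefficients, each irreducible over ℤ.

By the rational root theorem, t = 8 is a root, giving the factor (t - 8) and quotient 2t⁴ + 17t³ + 156t² + 208t + 67.
Next, t = -1 is a root, so (t + 1) divides it; the quotient is 2t³ + 15t² + 141t + 67.
Next, t = -1/2 is a root, so (2t + 1) divides it; the quotient is t² + 7t + 67.
The quadratic t² + 7t + 67 has discriminant -219 < 0 and is irreducible over ℤ.

(2t + 1)(t + 1)(t - 8)(t² + 7t + 67)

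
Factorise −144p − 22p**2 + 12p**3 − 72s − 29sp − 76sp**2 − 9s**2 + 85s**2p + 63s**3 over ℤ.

Group: s(63s**2 − 41sp − 9s + 6p**2 − 11p − 72) + 2p(63s**2 − 41sp − 9s + 6p**2 − 11p − 72); both groups contain (63s**2 − 41sp − 9s + 6p**2 − 11p − 72), so (s + 2p) is a factor with cofactor 63s**2 − 41sp − 9s + 6p**2 − 11p − 72.
The cofactor groups again: 63s**2 − 41sp − 9s + 6p**2 − 11p − 72 = 7s(9s − 2p + 9) + (−3p − 8)(9s − 2p + 9); both groups contain (9s − 2p + 9), giving (7s − 3p − 8)(9s − 2p + 9).

(9s − 2p + 9)(7s − 3p − 8)(s + 2p)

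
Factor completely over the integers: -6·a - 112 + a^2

Two integers with product -112 and sum -6 are -14 and 8.

(a + 8)·(a - 14)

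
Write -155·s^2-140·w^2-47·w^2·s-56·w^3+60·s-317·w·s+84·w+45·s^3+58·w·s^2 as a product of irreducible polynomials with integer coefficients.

-(w-s+3)·(7·w+5·s)·(8·w+9·s-4)

Group: w·(-56·w^2-103·w·s+28·w-45·s^2+20·s) + (-s+3)·(-56·w^2-103·w·s+28·w-45·s^2+20·s); both groups contain (-56·w^2-103·w·s+28·w-45·s^2+20·s), so (w-s+3) is a factor with cofactor -56·w^2-103·w·s+28·w-45·s^2+20·s.
The cofactor groups again: -56·w^2-103·w·s+28·w-45·s^2+20·s = -7·w·(8·w+9·s-4) - 5·s·(8·w+9·s-4); both groups contain (8·w+9·s-4), giving -(7·w+5·s)·(8·w+9·s-4).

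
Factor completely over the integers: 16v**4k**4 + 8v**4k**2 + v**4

v**4(4k**2 + 1)**2

Pull out the common factor v**4, leaving 16k**4 + 8k**2 + 1.
Recognize a perfect-square trinomial with the parts 4k**2 and 1.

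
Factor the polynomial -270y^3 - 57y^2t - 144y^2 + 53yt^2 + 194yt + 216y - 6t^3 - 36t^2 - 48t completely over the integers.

-(9y - 2t)(6y - t - 4)(5y + 3t + 6)

Group: 6y(-45y^2 - 17yt - 54y + 6t^2 + 12t) + (-t - 4)(-45y^2 - 17yt - 54y + 6t^2 + 12t); both groups contain (-45y^2 - 17yt - 54y + 6t^2 + 12t), so (6y - t - 4) is a factor with cofactor -45y^2 - 17yt - 54y + 6t^2 + 12t.
The cofactor groups again: -45y^2 - 17yt - 54y + 6t^2 + 12t = -5y(9y - 2t) + (-3t - 6)(9y - 2t); both groups contain (9y - 2t), giving -(5y + 3t + 6)(9y - 2t).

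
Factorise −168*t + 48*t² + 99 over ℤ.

3*(4*t − 11)*(4*t − 3)

Pull out the common factor 3, then factor the remaining trinomial.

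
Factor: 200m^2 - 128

Pull out the common factor 8; 25m^2 - 16 is a difference of squares.

8(5m + 4)(5m - 4)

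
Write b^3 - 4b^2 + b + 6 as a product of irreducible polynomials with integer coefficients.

By the rational root theorem, b = -1 is a root, so (b + 1) divides it; the quotient is b^2 - 5b + 6.
The remaining quadratic factors as (b - 2)(b - 3).

(b + 1)(b - 2)(b - 3)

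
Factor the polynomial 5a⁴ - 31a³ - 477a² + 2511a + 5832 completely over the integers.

(5a + 9)(a + 9)(a - 8)(a - 9)

By the rational root theorem, a = -9 is a root, giving the factor (a + 9) and quotient 5a³ - 76a² + 207a + 648.
Continuing, a = -9/5 is a root, so (5a + 9) divides it; the quotient is a² - 17a + 72.
The remaining quadratic factors as (a - 8)(a - 9).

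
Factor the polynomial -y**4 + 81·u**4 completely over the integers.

(3·u + y)·(3·u - y)·(9·u**2 + y**2)

Write as (9·u**2)² − (y**2)², then factor 9·u**2 - y**2 once more.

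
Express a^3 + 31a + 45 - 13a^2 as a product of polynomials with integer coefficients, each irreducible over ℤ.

By the rational root theorem, a = -1 is a root, so (a + 1) divides it; the quotient is a^2 - 14a + 45.
The remaining quadratic factors as (a - 5)(a - 9).

(a + 1)(a - 5)(a - 9)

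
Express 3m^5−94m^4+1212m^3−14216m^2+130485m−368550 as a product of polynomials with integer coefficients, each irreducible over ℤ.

Trying the rational-root candidates, m = 13/3 is a root, so (3m−13) is a factor; dividing leaves m^4−27m^3+287m^2−3495m+28350.
Continuing, m = 14 is a root, so (m−14) divides it; the quotient is m^3−13m^2+105m−2025.
Continuing, m = 15 is a root, so (m−15) is a factor; dividing leaves m^2+2m+135.
The quadratic m^2+2m+135 has discriminant −536 < 0 and is irreducible over ℤ.

(3m−13)(m−14)(m−15)(m^2+2m+135)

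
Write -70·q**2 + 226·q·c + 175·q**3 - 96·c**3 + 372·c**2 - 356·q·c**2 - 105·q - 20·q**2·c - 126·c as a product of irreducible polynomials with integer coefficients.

Group: 7·q·(25·q**2 - 10·q·c + 15·q - 48·c**2 + 18·c) + (2·c - 7)·(25·q**2 - 10·q·c + 15·q - 48·c**2 + 18·c); both groups contain (25·q**2 - 10·q·c + 15·q - 48·c**2 + 18·c), so (7·q + 2·c - 7) is a factor with cofactor 25·q**2 - 10·q·c + 15·q - 48·c**2 + 18·c.
The cofactor groups again: 25·q**2 - 10·q·c + 15·q - 48·c**2 + 18·c = 5·q·(5·q + 6·c) + (-8·c + 3)·(5·q + 6·c); both groups contain (5·q + 6·c), giving (5·q - 8·c + 3)·(5·q + 6·c).

(5·q - 8·c + 3)·(7·q + 2·c - 7)·(5·q + 6·c)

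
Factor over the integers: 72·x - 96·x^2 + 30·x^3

6·x·(5·x - 6)·(x - 2)

Pull out the common factor 6·x, then factor the remaining trinomial.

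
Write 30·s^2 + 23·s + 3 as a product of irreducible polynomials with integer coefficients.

(5·s + 3)·(6·s + 1)

Need a pair with product 30·3 = 90 and sum 23: that's 18 and 5.
Split the middle term: 30·s^2 + 18·s + 5·s + 3 = 6·s·(5·s + 3) + (5·s + 3).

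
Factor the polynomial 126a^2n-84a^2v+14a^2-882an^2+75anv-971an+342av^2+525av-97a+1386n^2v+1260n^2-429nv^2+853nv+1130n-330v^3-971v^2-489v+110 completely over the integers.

(2a-14n-5v-11)(7a-11v-10)(9n-6v+1)

Group: 7a(18an-12av+2a-126n^2+39nv-113n+30v^2+61v-11) + (-11v-10)(18an-12av+2a-126n^2+39nv-113n+30v^2+61v-11); both groups contain (18an-12av+2a-126n^2+39nv-113n+30v^2+61v-11), so (7a-11v-10) is a factor with cofactor 18an-12av+2a-126n^2+39nv-113n+30v^2+61v-11.
The cofactor groups again: 18an-12av+2a-126n^2+39nv-113n+30v^2+61v-11 = 2a(9n-6v+1) + (-14n-5v-11)(9n-6v+1); both groups contain (9n-6v+1), giving (2a-14n-5v-11)(9n-6v+1).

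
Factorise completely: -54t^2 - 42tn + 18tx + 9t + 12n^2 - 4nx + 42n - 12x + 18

Group: -9t(6t + 6n - 2x + 3) + (2n + 6)(6t + 6n - 2x + 3); both groups contain (6t + 6n - 2x + 3).

-(9t - 2n - 6)(6t + 6n - 2x + 3)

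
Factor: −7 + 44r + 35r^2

(5r + 7)(7r − 1)

Need a pair with product 35·(−7) = −245 and sum 44: that's 49 and −5.
Split the middle term: 35r^2 + 49r − 5r − 7 = 7r(5r + 7) − (5r + 7).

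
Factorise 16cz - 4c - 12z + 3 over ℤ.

(4c - 3)(4z - 1)

Group as (16cz - 4c) + (-12z + 3) = 4c(4z - 1) - 3(4z - 1).
Both groups share the factor (4z - 1).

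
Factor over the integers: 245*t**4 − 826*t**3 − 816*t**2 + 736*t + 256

Among the possible rational roots, t = −8/7 is a root, so (7*t + 8) divides it; the quotient is 35*t**3 − 158*t**2 + 64*t + 32.
Then t = −2/7 is a root, so (7*t + 2) is a factor; dividing leaves 5*t**2 − 24*t + 16.
The remaining quadratic factors as (t − 4)(5*t − 4).

(5*t − 4)*(7*t + 2)*(7*t + 8)*(t − 4)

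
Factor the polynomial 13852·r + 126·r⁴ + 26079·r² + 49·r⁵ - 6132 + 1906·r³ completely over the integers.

By the rational root theorem, r = -7 is a root, so (r + 7) is a factor; dividing leaves 49·r⁴ - 217·r³ + 3425·r² + 2104·r - 876.
Next, r = -6/7 is a root, so (7·r + 6) is a factor; dividing leaves 7·r³ - 37·r² + 521·r - 146.
Then r = 2/7 is a root, so (7·r - 2) divides it; the quotient is r² - 5·r + 73.
The quadratic r² - 5·r + 73 has discriminant -267 < 0 and is irreducible over ℤ.

(7·r + 6)·(7·r - 2)·(r + 7)·(r² - 5·r + 73)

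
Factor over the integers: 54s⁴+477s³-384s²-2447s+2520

By the rational root theorem, s = -9 is a root, giving the factor (s+9) and quotient 54s³-9s²-303s+280.
Next, s = 5/3 is a root, so (3s-5) is a factor; dividing leaves 18s²+27s-56.
The remaining quadratic factors as (3s+8)(6s-7).

(3s+8)(3s-5)(6s-7)(s+9)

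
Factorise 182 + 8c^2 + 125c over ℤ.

(8c + 13)(c + 14)

Need a pair with product 8·182 = 1456 and sum 125: that's 112 and 13.
Split the middle term: 8c^2 + 112c + 13c + 182 = 8c(c + 14) + 13(c + 14).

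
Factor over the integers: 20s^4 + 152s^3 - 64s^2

4s^2(5s - 2)(s + 8)

Pull out the common factor 4s^2, then factor the remaining trinomial.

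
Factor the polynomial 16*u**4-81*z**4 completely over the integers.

(2*u)⁴ − (3*z)⁴ = ((2*u)² − (3*z)²)((2*u)² + (3*z)²); the first factor splits again, the second (4*u**2+9*z**2) is irreducible.

(2*u+3*z)*(2*u-3*z)*(4*u**2+9*z**2)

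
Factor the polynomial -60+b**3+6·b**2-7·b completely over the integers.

(b+4)·(b+5)·(b-3)

Trying the rational-root candidates, b = -4 is a root, giving the factor (b+4) and quotient b**2+2·b-15.
The remaining quadratic factors as (b+5)(b-3).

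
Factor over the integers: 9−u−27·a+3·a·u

Group as (3·a·u−27·a) + (−u+9) = 3·a·(u−9) − (u−9).
Both groups share the factor (u−9).

(3·a−1)·(u−9)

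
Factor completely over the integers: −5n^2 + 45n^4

Factor out 5n^2, leaving 9n^2 − 1, which is a difference of two squares.

5n^2(3n + 1)(3n − 1)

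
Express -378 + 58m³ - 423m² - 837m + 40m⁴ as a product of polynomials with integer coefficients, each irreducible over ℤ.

(2m - 7)(4m + 3)(5m + 6)(m + 3)

Testing divisors of the constant over divisors of the leading coefficient, m = -3 is a root, so (m + 3) is a factor; dividing leaves 40m³ - 62m² - 237m - 126.
Next, m = -3/4 is a root, so (4m + 3) is a factor; dividing leaves 10m² - 23m - 42.
The remaining quadratic factors as (2m - 7)(5m + 6).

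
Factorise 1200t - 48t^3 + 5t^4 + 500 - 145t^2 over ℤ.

Testing divisors of the constant over divisors of the leading coefficient, t = 5 is a root, so (t - 5) divides it; the quotient is 5t^3 - 23t^2 - 260t - 100.
Continuing, t = 10 is a root, so (t - 10) is a factor; dividing leaves 5t^2 + 27t + 10.
The remaining quadratic factors as (t + 5)(5t + 2).

(5t + 2)(t + 5)(t - 10)(t - 5)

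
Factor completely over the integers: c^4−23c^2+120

Substitute u = c^2 to get a quadratic in u, then factor.
c^2−15 is irreducible over ℤ (15 is not a perfect square).
c^2−8 is irreducible over ℤ (8 is not a perfect square).

(c^2−15)(c^2−8)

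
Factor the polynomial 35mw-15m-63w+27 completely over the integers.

(5m-9)(7w-3)

Group as (35mw-15m) + (-63w+27) = 5m(7w-3) - 9(7w-3).
Both groups share the factor (7w-3).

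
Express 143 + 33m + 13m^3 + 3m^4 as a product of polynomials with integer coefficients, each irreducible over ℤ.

Group as (3m^4 + 33m) + (13m^3 + 143) = 3m(m^3 + 11) + 13(m^3 + 11).
Both groups share the factor (m^3 + 11).

(3m + 13)(m^3 + 11)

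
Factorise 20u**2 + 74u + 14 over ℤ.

2(2u + 7)(5u + 1)

Pull out the common factor 2, then factor the remaining trinomial.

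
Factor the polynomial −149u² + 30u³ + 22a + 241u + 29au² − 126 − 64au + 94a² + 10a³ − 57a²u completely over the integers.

(2a + u − 2)(5a − 6u + 7)(a − 5u + 9)

Group: 2a(5a² − 31au + 52a + 30u² − 89u + 63) + (u − 2)(5a² − 31au + 52a + 30u² − 89u + 63); both groups contain (5a² − 31au + 52a + 30u² − 89u + 63), so (2a + u − 2) is a factor with cofactor 5a² − 31au + 52a + 30u² − 89u + 63.
The cofactor groups again: 5a² − 31au + 52a + 30u² − 89u + 63 = 5a(a − 5u + 9) + (−6u + 7)(a − 5u + 9); both groups contain (a − 5u + 9), giving (5a − 6u + 7)(a − 5u + 9).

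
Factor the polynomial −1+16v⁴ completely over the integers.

(2v+1)(2v−1)(4v²+1)

Write as (4v²)² − (1)², then factor 4v²−1 once more.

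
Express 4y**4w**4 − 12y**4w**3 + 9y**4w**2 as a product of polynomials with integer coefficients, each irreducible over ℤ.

Factor out y**4w**2 first: what remains is 4w**2 − 12w + 9.
Recognize a perfect-square trinomial with the parts 3 and 2w.

w**2y**4(2w − 3)**2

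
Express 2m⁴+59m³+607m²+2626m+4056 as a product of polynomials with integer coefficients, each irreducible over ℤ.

Among the possible rational roots, m = −6 is a root, giving the factor (m+6) and quotient 2m³+47m²+325m+676.
Next, m = −13/2 is a root, so (2m+13) divides it; the quotient is m²+17m+52.
The remaining quadratic factors as (m+4)(m+13).

(2m+13)(m+13)(m+4)(m+6)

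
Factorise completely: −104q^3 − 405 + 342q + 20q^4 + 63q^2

Trying the rational-root candidates, q = 3 is a root, so (q − 3) is a factor; dividing leaves 20q^3 − 44q^2 − 69q + 135.
Continuing, q = 3/2 is a root, so (2q − 3) is a factor; dividing leaves 10q^2 − 7q − 45.
The remaining quadratic factors as (2q − 5)(5q + 9).

(2q − 3)(2q − 5)(5q + 9)(q − 3)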